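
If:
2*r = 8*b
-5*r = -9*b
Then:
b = 0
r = 0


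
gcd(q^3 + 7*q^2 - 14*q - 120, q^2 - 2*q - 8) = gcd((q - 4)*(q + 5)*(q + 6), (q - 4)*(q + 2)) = q - 4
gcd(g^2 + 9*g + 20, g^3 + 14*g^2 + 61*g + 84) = g + 4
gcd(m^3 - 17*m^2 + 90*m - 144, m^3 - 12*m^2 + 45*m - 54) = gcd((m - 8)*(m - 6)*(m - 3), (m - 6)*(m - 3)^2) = m^2 - 9*m + 18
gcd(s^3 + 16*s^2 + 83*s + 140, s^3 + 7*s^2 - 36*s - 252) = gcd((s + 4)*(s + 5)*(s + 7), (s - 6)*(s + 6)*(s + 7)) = s + 7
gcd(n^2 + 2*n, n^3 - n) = n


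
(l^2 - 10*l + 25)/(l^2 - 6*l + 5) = (l - 5)/(l - 1)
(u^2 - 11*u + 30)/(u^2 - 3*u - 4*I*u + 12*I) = (u^2 - 11*u + 30)/(u^2 - 3*u - 4*I*u + 12*I)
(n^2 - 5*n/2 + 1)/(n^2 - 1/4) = 2*(n - 2)/(2*n + 1)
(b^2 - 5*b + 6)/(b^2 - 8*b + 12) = (b - 3)/(b - 6)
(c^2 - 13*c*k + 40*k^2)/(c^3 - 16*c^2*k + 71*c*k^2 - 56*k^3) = (c - 5*k)/(c^2 - 8*c*k + 7*k^2)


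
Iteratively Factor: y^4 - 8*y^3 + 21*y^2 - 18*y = (y)*(y^3 - 8*y^2 + 21*y - 18) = y*(y - 2)*(y^2 - 6*y + 9) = y*(y - 3)*(y - 2)*(y - 3)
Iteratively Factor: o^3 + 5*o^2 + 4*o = (o + 4)*(o^2 + o) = o*(o + 4)*(o + 1)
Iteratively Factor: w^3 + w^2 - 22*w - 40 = (w - 5)*(w^2 + 6*w + 8) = (w - 5)*(w + 2)*(w + 4)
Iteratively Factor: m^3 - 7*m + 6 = (m + 3)*(m^2 - 3*m + 2) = (m - 2)*(m + 3)*(m - 1)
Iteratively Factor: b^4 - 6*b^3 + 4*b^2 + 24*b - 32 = (b - 2)*(b^3 - 4*b^2 - 4*b + 16) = (b - 4)*(b - 2)*(b^2 - 4) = (b - 4)*(b - 2)*(b + 2)*(b - 2)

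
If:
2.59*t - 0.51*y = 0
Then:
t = 0.196911196911197*y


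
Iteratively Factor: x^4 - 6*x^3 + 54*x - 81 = (x - 3)*(x^3 - 3*x^2 - 9*x + 27) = (x - 3)^2*(x^2 - 9) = (x - 3)^3*(x + 3)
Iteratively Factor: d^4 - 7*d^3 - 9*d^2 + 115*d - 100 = (d - 1)*(d^3 - 6*d^2 - 15*d + 100) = (d - 5)*(d - 1)*(d^2 - d - 20) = (d - 5)^2*(d - 1)*(d + 4)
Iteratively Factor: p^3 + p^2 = (p)*(p^2 + p) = p*(p + 1)*(p)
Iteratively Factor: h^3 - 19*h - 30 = (h - 5)*(h^2 + 5*h + 6) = (h - 5)*(h + 3)*(h + 2)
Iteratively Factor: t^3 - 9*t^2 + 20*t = (t - 5)*(t^2 - 4*t) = t*(t - 5)*(t - 4)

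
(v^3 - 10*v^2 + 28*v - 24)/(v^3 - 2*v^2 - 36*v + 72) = (v - 2)/(v + 6)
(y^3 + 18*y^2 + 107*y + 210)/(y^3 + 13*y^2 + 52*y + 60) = (y + 7)/(y + 2)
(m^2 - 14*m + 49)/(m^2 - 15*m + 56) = (m - 7)/(m - 8)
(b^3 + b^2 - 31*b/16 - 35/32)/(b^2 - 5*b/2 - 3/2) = (b^2 + b/2 - 35/16)/(b - 3)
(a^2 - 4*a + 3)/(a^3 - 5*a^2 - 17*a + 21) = (a - 3)/(a^2 - 4*a - 21)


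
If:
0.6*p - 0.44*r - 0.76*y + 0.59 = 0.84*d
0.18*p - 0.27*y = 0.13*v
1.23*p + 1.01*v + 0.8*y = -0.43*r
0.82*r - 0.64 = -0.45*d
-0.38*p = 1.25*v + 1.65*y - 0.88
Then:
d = 14.51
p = -7.06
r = -7.18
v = 24.86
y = -16.67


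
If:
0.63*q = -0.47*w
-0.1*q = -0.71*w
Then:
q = 0.00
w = 0.00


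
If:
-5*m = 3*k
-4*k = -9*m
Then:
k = 0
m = 0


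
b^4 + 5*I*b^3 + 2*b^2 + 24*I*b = b*(b - 2*I)*(b + 3*I)*(b + 4*I)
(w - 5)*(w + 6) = w^2 + w - 30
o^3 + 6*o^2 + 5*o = o*(o + 1)*(o + 5)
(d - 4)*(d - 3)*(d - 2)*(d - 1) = d^4 - 10*d^3 + 35*d^2 - 50*d + 24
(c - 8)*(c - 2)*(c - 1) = c^3 - 11*c^2 + 26*c - 16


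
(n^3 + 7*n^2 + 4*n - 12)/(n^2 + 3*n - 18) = (n^2 + n - 2)/(n - 3)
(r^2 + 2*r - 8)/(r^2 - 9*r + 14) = (r + 4)/(r - 7)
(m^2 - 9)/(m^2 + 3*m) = (m - 3)/m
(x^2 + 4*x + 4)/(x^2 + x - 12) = (x^2 + 4*x + 4)/(x^2 + x - 12)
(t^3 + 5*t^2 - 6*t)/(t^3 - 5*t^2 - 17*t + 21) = t*(t + 6)/(t^2 - 4*t - 21)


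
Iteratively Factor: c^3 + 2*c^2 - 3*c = (c - 1)*(c^2 + 3*c) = c*(c - 1)*(c + 3)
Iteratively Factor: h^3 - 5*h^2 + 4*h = (h - 1)*(h^2 - 4*h) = h*(h - 1)*(h - 4)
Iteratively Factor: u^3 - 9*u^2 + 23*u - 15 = (u - 1)*(u^2 - 8*u + 15) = (u - 5)*(u - 1)*(u - 3)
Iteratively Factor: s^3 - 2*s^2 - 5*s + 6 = (s + 2)*(s^2 - 4*s + 3) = (s - 1)*(s + 2)*(s - 3)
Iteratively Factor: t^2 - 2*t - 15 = (t + 3)*(t - 5)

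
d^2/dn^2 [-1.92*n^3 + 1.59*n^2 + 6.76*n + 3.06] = 3.18 - 11.52*n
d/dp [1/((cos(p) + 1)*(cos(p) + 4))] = (2*cos(p) + 5)*sin(p)/((cos(p) + 1)^2*(cos(p) + 4)^2)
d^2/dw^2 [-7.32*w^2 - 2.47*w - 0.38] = -14.6400000000000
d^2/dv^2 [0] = 0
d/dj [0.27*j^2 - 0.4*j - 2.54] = 0.54*j - 0.4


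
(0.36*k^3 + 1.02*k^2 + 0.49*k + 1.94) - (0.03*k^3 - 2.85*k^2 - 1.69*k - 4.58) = 0.33*k^3 + 3.87*k^2 + 2.18*k + 6.52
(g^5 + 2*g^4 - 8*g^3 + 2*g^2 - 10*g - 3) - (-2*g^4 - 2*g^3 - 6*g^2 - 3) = g^5 + 4*g^4 - 6*g^3 + 8*g^2 - 10*g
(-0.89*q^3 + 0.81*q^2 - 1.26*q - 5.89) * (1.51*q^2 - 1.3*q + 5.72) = -1.3439*q^5 + 2.3801*q^4 - 8.0464*q^3 - 2.6227*q^2 + 0.449800000000001*q - 33.6908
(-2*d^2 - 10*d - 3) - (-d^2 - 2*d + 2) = -d^2 - 8*d - 5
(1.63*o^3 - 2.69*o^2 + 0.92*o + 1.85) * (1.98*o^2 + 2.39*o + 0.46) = 3.2274*o^5 - 1.4305*o^4 - 3.8577*o^3 + 4.6244*o^2 + 4.8447*o + 0.851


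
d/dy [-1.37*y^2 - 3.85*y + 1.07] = -2.74*y - 3.85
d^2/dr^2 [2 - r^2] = -2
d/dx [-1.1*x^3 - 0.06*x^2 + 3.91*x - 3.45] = -3.3*x^2 - 0.12*x + 3.91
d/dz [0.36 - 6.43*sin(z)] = -6.43*cos(z)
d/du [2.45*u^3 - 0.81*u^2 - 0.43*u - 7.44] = 7.35*u^2 - 1.62*u - 0.43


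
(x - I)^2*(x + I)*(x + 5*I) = x^4 + 4*I*x^3 + 6*x^2 + 4*I*x + 5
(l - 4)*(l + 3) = l^2 - l - 12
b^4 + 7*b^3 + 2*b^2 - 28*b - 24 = (b - 2)*(b + 1)*(b + 2)*(b + 6)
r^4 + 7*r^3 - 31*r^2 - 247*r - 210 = (r - 6)*(r + 1)*(r + 5)*(r + 7)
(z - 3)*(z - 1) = z^2 - 4*z + 3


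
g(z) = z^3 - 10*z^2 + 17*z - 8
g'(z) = 3*z^2 - 20*z + 17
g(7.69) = -13.87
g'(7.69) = 40.61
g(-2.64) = -140.98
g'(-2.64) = 90.71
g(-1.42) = -55.17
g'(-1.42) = 51.45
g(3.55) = -28.94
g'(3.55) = -16.19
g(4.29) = -40.16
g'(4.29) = -13.59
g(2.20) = -8.35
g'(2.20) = -12.48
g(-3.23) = -200.94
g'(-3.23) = 112.90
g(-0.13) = -10.38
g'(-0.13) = 19.65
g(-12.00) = -3380.00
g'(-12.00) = 689.00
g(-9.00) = -1700.00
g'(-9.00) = 440.00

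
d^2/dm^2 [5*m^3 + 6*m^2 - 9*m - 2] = 30*m + 12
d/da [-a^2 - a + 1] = -2*a - 1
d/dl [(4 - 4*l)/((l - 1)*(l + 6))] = 4/(l + 6)^2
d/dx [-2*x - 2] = -2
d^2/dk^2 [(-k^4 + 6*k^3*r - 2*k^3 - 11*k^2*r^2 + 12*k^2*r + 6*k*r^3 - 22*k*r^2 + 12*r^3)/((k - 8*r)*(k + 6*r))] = 2*(k^6 - 6*k^5*r - 132*k^4*r^2 + 472*k^3*r^3 + 102*k^3*r^2 + 13680*k^2*r^4 - 1188*k^2*r^3 - 42336*k*r^5 + 17064*k*r^4 + 25920*r^6 - 30384*r^5)/(-k^6 + 6*k^5*r + 132*k^4*r^2 - 568*k^3*r^3 - 6336*k^2*r^4 + 13824*k*r^5 + 110592*r^6)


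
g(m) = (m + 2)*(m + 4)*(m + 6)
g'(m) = (m + 2)*(m + 4) + (m + 2)*(m + 6) + (m + 4)*(m + 6) = 3*m^2 + 24*m + 44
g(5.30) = 767.16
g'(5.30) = 255.47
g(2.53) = 252.33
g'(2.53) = 123.92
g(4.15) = 508.74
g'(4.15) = 195.27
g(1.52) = 146.12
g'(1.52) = 87.41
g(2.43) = 240.13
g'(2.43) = 120.03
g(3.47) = 386.95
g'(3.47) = 163.40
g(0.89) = 97.37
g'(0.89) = 67.74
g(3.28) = 356.71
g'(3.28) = 155.00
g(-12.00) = -480.00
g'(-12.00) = 188.00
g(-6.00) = 0.00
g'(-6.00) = 8.00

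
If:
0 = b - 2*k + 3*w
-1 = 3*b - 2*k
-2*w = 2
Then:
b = -2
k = -5/2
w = -1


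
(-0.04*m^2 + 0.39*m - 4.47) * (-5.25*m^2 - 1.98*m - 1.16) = 0.21*m^4 - 1.9683*m^3 + 22.7417*m^2 + 8.3982*m + 5.1852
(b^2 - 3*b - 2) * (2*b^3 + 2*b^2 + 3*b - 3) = 2*b^5 - 4*b^4 - 7*b^3 - 16*b^2 + 3*b + 6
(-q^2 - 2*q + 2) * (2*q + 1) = -2*q^3 - 5*q^2 + 2*q + 2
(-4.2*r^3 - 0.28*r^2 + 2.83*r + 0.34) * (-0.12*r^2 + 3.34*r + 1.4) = 0.504*r^5 - 13.9944*r^4 - 7.1548*r^3 + 9.0194*r^2 + 5.0976*r + 0.476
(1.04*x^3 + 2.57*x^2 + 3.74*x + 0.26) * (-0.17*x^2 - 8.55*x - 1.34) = -0.1768*x^5 - 9.3289*x^4 - 24.0029*x^3 - 35.465*x^2 - 7.2346*x - 0.3484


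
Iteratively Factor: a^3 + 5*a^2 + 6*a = (a + 3)*(a^2 + 2*a) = a*(a + 3)*(a + 2)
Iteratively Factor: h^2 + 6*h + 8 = (h + 4)*(h + 2)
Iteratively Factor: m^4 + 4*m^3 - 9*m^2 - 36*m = (m + 4)*(m^3 - 9*m) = (m + 3)*(m + 4)*(m^2 - 3*m) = m*(m + 3)*(m + 4)*(m - 3)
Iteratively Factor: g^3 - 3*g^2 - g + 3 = (g + 1)*(g^2 - 4*g + 3) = (g - 1)*(g + 1)*(g - 3)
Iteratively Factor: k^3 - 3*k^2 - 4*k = (k + 1)*(k^2 - 4*k) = (k - 4)*(k + 1)*(k)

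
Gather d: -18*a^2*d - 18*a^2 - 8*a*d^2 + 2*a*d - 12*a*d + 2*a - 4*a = -18*a^2 - 8*a*d^2 - 2*a + d*(-18*a^2 - 10*a)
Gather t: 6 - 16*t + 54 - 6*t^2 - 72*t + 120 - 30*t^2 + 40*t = -36*t^2 - 48*t + 180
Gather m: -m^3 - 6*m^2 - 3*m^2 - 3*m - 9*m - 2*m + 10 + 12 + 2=-m^3 - 9*m^2 - 14*m + 24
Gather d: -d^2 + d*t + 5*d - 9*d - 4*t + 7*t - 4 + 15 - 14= -d^2 + d*(t - 4) + 3*t - 3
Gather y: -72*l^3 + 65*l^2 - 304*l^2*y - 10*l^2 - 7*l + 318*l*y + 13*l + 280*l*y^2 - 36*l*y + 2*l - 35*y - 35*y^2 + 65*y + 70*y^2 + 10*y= -72*l^3 + 55*l^2 + 8*l + y^2*(280*l + 35) + y*(-304*l^2 + 282*l + 40)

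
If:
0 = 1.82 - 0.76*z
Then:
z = 2.39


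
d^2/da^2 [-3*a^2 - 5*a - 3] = -6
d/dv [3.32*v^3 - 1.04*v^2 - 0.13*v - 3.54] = 9.96*v^2 - 2.08*v - 0.13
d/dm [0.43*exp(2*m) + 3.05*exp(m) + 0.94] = (0.86*exp(m) + 3.05)*exp(m)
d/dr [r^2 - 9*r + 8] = 2*r - 9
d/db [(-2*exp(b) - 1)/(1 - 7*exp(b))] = -9*exp(b)/(7*exp(b) - 1)^2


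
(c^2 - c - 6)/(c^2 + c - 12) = (c + 2)/(c + 4)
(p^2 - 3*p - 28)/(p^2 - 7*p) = (p + 4)/p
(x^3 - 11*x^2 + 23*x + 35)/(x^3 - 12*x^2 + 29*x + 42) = (x - 5)/(x - 6)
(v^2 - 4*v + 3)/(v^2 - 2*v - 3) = (v - 1)/(v + 1)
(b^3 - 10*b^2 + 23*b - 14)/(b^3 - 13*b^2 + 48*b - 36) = (b^2 - 9*b + 14)/(b^2 - 12*b + 36)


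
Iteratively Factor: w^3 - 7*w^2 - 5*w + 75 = (w + 3)*(w^2 - 10*w + 25) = (w - 5)*(w + 3)*(w - 5)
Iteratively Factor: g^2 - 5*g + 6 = (g - 3)*(g - 2)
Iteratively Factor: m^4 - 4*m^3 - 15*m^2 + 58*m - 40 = (m - 5)*(m^3 + m^2 - 10*m + 8) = (m - 5)*(m - 2)*(m^2 + 3*m - 4) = (m - 5)*(m - 2)*(m + 4)*(m - 1)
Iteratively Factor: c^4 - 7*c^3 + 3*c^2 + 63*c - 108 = (c - 3)*(c^3 - 4*c^2 - 9*c + 36) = (c - 4)*(c - 3)*(c^2 - 9) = (c - 4)*(c - 3)*(c + 3)*(c - 3)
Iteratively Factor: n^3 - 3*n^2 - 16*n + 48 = (n - 3)*(n^2 - 16) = (n - 3)*(n + 4)*(n - 4)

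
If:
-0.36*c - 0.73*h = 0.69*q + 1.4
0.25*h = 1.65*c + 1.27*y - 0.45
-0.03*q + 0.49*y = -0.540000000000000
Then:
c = -2.89269988412515*y - 2.41521823097721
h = -14.011819235226*y - 17.7404403244496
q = 16.3333333333333*y + 18.0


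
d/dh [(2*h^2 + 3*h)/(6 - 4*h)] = (-4*h^2 + 12*h + 9)/(2*(4*h^2 - 12*h + 9))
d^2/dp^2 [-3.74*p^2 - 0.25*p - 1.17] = -7.48000000000000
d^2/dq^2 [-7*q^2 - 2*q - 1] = -14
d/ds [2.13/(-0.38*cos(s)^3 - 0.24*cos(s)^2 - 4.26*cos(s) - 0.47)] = (2.4282*sin(s)^2 - 1.0224*cos(s) - 11.502)*sin(s)/(0.38*cos(s)^3 + 0.24*cos(s)^2 + 4.26*cos(s) + 0.47)^2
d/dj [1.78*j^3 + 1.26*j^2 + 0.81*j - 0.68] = 5.34*j^2 + 2.52*j + 0.81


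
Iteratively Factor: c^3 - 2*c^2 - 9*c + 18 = (c - 2)*(c^2 - 9) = (c - 2)*(c + 3)*(c - 3)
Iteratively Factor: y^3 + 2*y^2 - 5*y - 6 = (y + 1)*(y^2 + y - 6) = (y + 1)*(y + 3)*(y - 2)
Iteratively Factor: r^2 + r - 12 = (r + 4)*(r - 3)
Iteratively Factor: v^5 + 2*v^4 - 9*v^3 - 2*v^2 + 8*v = (v)*(v^4 + 2*v^3 - 9*v^2 - 2*v + 8) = v*(v - 1)*(v^3 + 3*v^2 - 6*v - 8) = v*(v - 1)*(v + 1)*(v^2 + 2*v - 8) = v*(v - 2)*(v - 1)*(v + 1)*(v + 4)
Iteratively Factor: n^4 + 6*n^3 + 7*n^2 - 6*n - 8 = (n - 1)*(n^3 + 7*n^2 + 14*n + 8) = (n - 1)*(n + 2)*(n^2 + 5*n + 4) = (n - 1)*(n + 2)*(n + 4)*(n + 1)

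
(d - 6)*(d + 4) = d^2 - 2*d - 24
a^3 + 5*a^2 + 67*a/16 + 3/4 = (a + 1/4)*(a + 3/4)*(a + 4)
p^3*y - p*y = p*(p - 1)*(p*y + y)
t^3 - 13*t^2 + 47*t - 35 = (t - 7)*(t - 5)*(t - 1)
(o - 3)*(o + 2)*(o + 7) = o^3 + 6*o^2 - 13*o - 42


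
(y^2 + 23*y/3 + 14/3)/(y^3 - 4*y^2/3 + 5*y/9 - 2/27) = 9*(3*y^2 + 23*y + 14)/(27*y^3 - 36*y^2 + 15*y - 2)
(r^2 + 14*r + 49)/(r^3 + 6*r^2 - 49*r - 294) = (r + 7)/(r^2 - r - 42)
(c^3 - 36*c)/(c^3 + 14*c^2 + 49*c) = (c^2 - 36)/(c^2 + 14*c + 49)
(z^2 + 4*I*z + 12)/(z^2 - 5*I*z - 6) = (z + 6*I)/(z - 3*I)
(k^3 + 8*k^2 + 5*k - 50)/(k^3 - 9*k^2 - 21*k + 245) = (k^2 + 3*k - 10)/(k^2 - 14*k + 49)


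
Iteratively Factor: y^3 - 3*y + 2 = (y + 2)*(y^2 - 2*y + 1) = (y - 1)*(y + 2)*(y - 1)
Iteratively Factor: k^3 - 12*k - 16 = (k + 2)*(k^2 - 2*k - 8) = (k - 4)*(k + 2)*(k + 2)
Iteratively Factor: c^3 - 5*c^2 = (c - 5)*(c^2) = c*(c - 5)*(c)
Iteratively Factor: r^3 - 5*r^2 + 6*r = (r - 3)*(r^2 - 2*r) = (r - 3)*(r - 2)*(r)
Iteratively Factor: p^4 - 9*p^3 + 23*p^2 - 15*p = (p - 1)*(p^3 - 8*p^2 + 15*p) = (p - 5)*(p - 1)*(p^2 - 3*p) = (p - 5)*(p - 3)*(p - 1)*(p)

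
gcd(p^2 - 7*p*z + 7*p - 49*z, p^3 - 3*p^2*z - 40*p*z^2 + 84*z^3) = -p + 7*z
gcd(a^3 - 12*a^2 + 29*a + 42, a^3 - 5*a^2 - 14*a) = a - 7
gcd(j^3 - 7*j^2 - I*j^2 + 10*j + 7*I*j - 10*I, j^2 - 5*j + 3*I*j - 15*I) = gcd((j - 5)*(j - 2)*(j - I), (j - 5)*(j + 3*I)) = j - 5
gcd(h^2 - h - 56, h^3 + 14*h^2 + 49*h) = h + 7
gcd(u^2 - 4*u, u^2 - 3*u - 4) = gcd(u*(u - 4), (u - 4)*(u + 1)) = u - 4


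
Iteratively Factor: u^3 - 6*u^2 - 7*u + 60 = (u - 4)*(u^2 - 2*u - 15) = (u - 5)*(u - 4)*(u + 3)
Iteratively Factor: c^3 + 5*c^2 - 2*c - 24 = (c - 2)*(c^2 + 7*c + 12) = (c - 2)*(c + 4)*(c + 3)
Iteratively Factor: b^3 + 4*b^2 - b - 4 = (b + 1)*(b^2 + 3*b - 4) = (b + 1)*(b + 4)*(b - 1)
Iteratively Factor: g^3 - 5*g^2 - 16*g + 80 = (g - 5)*(g^2 - 16) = (g - 5)*(g - 4)*(g + 4)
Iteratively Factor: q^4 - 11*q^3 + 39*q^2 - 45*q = (q)*(q^3 - 11*q^2 + 39*q - 45) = q*(q - 3)*(q^2 - 8*q + 15) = q*(q - 5)*(q - 3)*(q - 3)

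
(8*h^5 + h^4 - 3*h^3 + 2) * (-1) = -8*h^5 - h^4 + 3*h^3 - 2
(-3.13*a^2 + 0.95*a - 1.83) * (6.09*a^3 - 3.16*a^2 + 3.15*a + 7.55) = -19.0617*a^5 + 15.6763*a^4 - 24.0062*a^3 - 14.8562*a^2 + 1.408*a - 13.8165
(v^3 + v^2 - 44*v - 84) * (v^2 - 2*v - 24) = v^5 - v^4 - 70*v^3 - 20*v^2 + 1224*v + 2016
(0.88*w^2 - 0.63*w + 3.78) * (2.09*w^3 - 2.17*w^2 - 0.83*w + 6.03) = 1.8392*w^5 - 3.2263*w^4 + 8.5369*w^3 - 2.3733*w^2 - 6.9363*w + 22.7934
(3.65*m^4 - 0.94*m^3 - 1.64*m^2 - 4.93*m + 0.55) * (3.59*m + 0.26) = 13.1035*m^5 - 2.4256*m^4 - 6.132*m^3 - 18.1251*m^2 + 0.6927*m + 0.143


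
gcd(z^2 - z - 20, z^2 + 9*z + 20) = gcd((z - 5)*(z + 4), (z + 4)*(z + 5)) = z + 4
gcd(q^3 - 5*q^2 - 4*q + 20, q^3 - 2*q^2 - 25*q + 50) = q^2 - 7*q + 10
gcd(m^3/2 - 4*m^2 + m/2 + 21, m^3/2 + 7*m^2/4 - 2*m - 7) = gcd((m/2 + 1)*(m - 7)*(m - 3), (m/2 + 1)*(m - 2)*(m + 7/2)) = m + 2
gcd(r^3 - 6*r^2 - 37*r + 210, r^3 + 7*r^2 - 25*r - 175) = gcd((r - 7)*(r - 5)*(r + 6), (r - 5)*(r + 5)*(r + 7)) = r - 5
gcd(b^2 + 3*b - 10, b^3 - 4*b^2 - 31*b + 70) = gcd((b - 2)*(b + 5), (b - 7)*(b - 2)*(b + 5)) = b^2 + 3*b - 10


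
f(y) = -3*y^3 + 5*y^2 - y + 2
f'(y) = -9*y^2 + 10*y - 1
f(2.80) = -27.46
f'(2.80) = -43.56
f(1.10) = 2.96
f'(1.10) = -0.89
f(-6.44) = 1017.08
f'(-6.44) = -438.66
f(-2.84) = 113.89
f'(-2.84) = -101.99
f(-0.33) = 2.98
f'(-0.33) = -5.28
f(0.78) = 2.84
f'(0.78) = 1.32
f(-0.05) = 2.06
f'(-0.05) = -1.52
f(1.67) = 0.30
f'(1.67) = -9.40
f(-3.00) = 131.00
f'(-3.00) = -112.00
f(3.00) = -37.00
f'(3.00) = -52.00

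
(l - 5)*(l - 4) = l^2 - 9*l + 20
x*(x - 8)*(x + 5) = x^3 - 3*x^2 - 40*x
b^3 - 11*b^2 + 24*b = b*(b - 8)*(b - 3)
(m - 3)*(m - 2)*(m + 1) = m^3 - 4*m^2 + m + 6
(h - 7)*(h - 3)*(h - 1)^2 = h^4 - 12*h^3 + 42*h^2 - 52*h + 21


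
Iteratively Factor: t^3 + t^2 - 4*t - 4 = (t + 1)*(t^2 - 4) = (t + 1)*(t + 2)*(t - 2)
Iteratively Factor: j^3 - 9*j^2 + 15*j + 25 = (j + 1)*(j^2 - 10*j + 25) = (j - 5)*(j + 1)*(j - 5)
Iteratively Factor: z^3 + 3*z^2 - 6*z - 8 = (z + 4)*(z^2 - z - 2) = (z + 1)*(z + 4)*(z - 2)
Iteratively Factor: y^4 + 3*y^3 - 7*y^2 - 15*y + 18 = (y + 3)*(y^3 - 7*y + 6) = (y + 3)^2*(y^2 - 3*y + 2) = (y - 2)*(y + 3)^2*(y - 1)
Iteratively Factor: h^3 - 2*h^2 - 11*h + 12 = (h + 3)*(h^2 - 5*h + 4) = (h - 4)*(h + 3)*(h - 1)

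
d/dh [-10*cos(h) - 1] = 10*sin(h)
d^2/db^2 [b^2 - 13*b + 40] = 2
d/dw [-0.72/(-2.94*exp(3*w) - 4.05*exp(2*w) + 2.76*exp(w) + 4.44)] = (-6.3504*exp(2*w) - 5.832*exp(w) + 1.9872)*exp(w)/(2.94*exp(3*w) + 4.05*exp(2*w) - 2.76*exp(w) - 4.44)^2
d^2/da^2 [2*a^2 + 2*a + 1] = 4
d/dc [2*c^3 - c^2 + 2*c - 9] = 6*c^2 - 2*c + 2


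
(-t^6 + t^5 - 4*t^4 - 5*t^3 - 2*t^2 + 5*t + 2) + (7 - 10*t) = -t^6 + t^5 - 4*t^4 - 5*t^3 - 2*t^2 - 5*t + 9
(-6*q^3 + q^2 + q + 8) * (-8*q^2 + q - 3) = 48*q^5 - 14*q^4 + 11*q^3 - 66*q^2 + 5*q - 24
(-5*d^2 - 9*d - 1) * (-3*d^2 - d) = 15*d^4 + 32*d^3 + 12*d^2 + d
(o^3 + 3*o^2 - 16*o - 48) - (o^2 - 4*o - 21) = o^3 + 2*o^2 - 12*o - 27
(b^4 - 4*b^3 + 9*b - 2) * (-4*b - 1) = -4*b^5 + 15*b^4 + 4*b^3 - 36*b^2 - b + 2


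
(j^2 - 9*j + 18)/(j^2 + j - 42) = (j - 3)/(j + 7)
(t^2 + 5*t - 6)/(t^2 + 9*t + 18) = (t - 1)/(t + 3)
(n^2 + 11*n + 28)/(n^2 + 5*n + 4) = (n + 7)/(n + 1)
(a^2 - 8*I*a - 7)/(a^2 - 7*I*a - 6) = (a - 7*I)/(a - 6*I)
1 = 1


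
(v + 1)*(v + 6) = v^2 + 7*v + 6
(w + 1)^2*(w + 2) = w^3 + 4*w^2 + 5*w + 2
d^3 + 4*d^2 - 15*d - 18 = (d - 3)*(d + 1)*(d + 6)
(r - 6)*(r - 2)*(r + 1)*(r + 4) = r^4 - 3*r^3 - 24*r^2 + 28*r + 48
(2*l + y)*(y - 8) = 2*l*y - 16*l + y^2 - 8*y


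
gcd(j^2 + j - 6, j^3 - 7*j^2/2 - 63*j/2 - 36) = j + 3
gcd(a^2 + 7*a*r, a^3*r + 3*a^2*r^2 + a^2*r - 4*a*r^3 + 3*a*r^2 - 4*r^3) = 1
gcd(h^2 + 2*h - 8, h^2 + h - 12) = h + 4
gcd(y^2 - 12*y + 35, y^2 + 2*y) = 1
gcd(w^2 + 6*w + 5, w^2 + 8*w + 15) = w + 5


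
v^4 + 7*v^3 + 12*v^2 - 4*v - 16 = (v - 1)*(v + 2)^2*(v + 4)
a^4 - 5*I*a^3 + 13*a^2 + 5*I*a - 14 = (a - 1)*(a + 1)*(a - 7*I)*(a + 2*I)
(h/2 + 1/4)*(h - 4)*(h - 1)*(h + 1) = h^4/2 - 7*h^3/4 - 3*h^2/2 + 7*h/4 + 1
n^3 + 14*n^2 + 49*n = n*(n + 7)^2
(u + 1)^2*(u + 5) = u^3 + 7*u^2 + 11*u + 5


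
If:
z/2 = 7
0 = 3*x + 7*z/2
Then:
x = -49/3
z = 14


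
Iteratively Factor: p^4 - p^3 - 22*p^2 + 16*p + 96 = (p - 4)*(p^3 + 3*p^2 - 10*p - 24) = (p - 4)*(p + 4)*(p^2 - p - 6) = (p - 4)*(p - 3)*(p + 4)*(p + 2)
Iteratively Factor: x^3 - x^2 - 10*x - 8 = (x + 2)*(x^2 - 3*x - 4) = (x - 4)*(x + 2)*(x + 1)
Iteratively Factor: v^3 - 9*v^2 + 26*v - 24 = (v - 2)*(v^2 - 7*v + 12) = (v - 4)*(v - 2)*(v - 3)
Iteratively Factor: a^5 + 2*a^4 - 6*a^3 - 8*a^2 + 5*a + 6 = (a - 2)*(a^4 + 4*a^3 + 2*a^2 - 4*a - 3) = (a - 2)*(a + 1)*(a^3 + 3*a^2 - a - 3) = (a - 2)*(a + 1)*(a + 3)*(a^2 - 1) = (a - 2)*(a + 1)^2*(a + 3)*(a - 1)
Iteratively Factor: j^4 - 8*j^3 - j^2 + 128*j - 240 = (j - 3)*(j^3 - 5*j^2 - 16*j + 80) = (j - 4)*(j - 3)*(j^2 - j - 20) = (j - 5)*(j - 4)*(j - 3)*(j + 4)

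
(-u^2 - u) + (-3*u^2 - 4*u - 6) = -4*u^2 - 5*u - 6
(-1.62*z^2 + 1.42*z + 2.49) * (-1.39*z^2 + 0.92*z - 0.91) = 2.2518*z^4 - 3.4642*z^3 - 0.6805*z^2 + 0.9986*z - 2.2659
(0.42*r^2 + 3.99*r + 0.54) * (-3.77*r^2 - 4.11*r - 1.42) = -1.5834*r^4 - 16.7685*r^3 - 19.0311*r^2 - 7.8852*r - 0.7668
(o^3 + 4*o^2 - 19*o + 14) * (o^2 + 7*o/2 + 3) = o^5 + 15*o^4/2 - 2*o^3 - 81*o^2/2 - 8*o + 42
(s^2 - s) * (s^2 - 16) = s^4 - s^3 - 16*s^2 + 16*s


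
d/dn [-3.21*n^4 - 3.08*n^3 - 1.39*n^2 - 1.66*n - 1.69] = -12.84*n^3 - 9.24*n^2 - 2.78*n - 1.66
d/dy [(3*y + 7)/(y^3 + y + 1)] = (3*y^3 + 3*y - (3*y + 7)*(3*y^2 + 1) + 3)/(y^3 + y + 1)^2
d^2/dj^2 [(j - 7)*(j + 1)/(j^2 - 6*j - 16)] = 18*(3*j^2 - 18*j + 52)/(j^6 - 18*j^5 + 60*j^4 + 360*j^3 - 960*j^2 - 4608*j - 4096)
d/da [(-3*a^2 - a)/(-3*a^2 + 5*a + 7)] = (-18*a^2 - 42*a - 7)/(9*a^4 - 30*a^3 - 17*a^2 + 70*a + 49)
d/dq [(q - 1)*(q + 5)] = 2*q + 4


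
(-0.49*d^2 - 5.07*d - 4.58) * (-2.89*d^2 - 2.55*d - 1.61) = 1.4161*d^4 + 15.9018*d^3 + 26.9536*d^2 + 19.8417*d + 7.3738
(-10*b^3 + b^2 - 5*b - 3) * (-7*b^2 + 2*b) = 70*b^5 - 27*b^4 + 37*b^3 + 11*b^2 - 6*b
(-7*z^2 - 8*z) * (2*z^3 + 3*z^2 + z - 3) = -14*z^5 - 37*z^4 - 31*z^3 + 13*z^2 + 24*z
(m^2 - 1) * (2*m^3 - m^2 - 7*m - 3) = 2*m^5 - m^4 - 9*m^3 - 2*m^2 + 7*m + 3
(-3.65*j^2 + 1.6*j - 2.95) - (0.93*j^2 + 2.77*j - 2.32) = -4.58*j^2 - 1.17*j - 0.63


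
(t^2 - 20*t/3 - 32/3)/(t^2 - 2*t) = (3*t^2 - 20*t - 32)/(3*t*(t - 2))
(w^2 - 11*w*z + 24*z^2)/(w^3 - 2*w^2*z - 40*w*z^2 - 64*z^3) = (w - 3*z)/(w^2 + 6*w*z + 8*z^2)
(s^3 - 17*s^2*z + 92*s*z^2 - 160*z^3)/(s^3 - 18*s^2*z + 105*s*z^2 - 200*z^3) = (-s + 4*z)/(-s + 5*z)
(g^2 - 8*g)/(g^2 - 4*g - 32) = g/(g + 4)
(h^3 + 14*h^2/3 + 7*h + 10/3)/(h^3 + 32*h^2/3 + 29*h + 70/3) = (h + 1)/(h + 7)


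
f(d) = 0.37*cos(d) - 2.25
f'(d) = -0.37*sin(d)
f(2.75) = -2.59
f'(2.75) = -0.14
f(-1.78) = -2.33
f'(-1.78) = 0.36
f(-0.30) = -1.90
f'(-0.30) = 0.11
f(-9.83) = -2.59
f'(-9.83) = -0.15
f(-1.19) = -2.11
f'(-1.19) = 0.34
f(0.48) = -1.92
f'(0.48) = -0.17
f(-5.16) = -2.09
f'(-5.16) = -0.33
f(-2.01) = -2.41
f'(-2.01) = 0.33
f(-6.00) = -1.89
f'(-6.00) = -0.10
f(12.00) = -1.94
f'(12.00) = 0.20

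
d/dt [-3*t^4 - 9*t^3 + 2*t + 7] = -12*t^3 - 27*t^2 + 2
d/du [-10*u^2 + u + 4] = 1 - 20*u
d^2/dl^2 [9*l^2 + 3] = 18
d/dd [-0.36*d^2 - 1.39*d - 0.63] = -0.72*d - 1.39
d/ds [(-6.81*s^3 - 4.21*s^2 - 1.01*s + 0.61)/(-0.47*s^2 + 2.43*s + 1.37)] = (3.2007*s^4 - 33.0966*s^3 - 38.6941*s^2 - 10.962*s - 2.866)/(0.2209*s^4 - 2.2842*s^3 + 4.6171*s^2 + 6.6582*s + 1.8769)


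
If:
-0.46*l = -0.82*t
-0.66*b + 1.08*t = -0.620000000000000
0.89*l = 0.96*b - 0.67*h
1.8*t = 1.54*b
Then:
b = -2.35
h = 1.39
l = -3.58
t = -2.01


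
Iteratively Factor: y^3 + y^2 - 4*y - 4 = (y + 1)*(y^2 - 4) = (y + 1)*(y + 2)*(y - 2)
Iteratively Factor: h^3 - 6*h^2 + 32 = (h - 4)*(h^2 - 2*h - 8) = (h - 4)^2*(h + 2)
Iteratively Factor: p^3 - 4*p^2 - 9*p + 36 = (p - 4)*(p^2 - 9) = (p - 4)*(p + 3)*(p - 3)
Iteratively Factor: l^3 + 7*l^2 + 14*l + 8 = (l + 2)*(l^2 + 5*l + 4) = (l + 2)*(l + 4)*(l + 1)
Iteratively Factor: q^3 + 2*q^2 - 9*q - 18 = (q + 2)*(q^2 - 9) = (q - 3)*(q + 2)*(q + 3)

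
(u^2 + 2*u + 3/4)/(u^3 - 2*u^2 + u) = (u^2 + 2*u + 3/4)/(u*(u^2 - 2*u + 1))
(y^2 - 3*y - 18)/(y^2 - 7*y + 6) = (y + 3)/(y - 1)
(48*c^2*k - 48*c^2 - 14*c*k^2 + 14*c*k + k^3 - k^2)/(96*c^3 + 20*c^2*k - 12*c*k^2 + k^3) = (k - 1)/(2*c + k)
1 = 1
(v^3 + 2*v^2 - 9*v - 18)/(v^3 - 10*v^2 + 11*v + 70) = (v^2 - 9)/(v^2 - 12*v + 35)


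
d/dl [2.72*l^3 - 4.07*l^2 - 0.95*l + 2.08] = 8.16*l^2 - 8.14*l - 0.95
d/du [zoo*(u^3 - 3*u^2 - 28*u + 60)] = zoo*(u^2 + u + 1)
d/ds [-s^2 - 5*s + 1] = -2*s - 5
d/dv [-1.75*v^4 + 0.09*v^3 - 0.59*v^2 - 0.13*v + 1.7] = -7.0*v^3 + 0.27*v^2 - 1.18*v - 0.13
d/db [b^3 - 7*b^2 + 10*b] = 3*b^2 - 14*b + 10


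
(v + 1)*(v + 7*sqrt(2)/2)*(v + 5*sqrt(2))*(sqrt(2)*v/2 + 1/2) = sqrt(2)*v^4/2 + sqrt(2)*v^3/2 + 9*v^3 + 9*v^2 + 87*sqrt(2)*v^2/4 + 35*v/2 + 87*sqrt(2)*v/4 + 35/2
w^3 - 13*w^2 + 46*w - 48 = (w - 8)*(w - 3)*(w - 2)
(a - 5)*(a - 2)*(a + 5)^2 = a^4 + 3*a^3 - 35*a^2 - 75*a + 250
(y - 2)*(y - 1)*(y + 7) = y^3 + 4*y^2 - 19*y + 14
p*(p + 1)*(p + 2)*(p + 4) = p^4 + 7*p^3 + 14*p^2 + 8*p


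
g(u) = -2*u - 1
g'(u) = -2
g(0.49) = -1.98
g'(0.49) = -2.00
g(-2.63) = 4.26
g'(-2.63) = -2.00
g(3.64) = -8.28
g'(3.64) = -2.00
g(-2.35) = 3.70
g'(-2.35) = -2.00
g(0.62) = -2.24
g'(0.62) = -2.00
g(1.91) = -4.82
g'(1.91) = -2.00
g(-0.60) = 0.20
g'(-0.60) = -2.00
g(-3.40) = 5.80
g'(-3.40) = -2.00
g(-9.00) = 17.00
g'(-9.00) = -2.00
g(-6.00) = 11.00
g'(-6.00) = -2.00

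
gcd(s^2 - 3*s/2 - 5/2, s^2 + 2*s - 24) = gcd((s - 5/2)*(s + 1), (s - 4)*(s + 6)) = 1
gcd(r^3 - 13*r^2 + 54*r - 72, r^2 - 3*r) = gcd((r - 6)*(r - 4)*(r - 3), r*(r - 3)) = r - 3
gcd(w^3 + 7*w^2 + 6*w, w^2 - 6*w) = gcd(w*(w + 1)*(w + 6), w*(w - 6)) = w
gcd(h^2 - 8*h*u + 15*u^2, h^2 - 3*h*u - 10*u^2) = -h + 5*u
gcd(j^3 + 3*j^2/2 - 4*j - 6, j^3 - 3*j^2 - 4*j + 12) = j^2 - 4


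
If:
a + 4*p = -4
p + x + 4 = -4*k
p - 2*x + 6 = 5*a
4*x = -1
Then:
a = 22/21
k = -209/336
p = -53/42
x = -1/4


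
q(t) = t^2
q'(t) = 2*t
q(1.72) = 2.96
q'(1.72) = 3.44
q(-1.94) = 3.76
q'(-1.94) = -3.88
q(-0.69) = 0.48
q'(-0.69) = -1.38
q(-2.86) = 8.18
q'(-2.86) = -5.72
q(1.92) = 3.69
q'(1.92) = 3.84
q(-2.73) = 7.45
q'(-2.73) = -5.46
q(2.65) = 7.02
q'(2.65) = 5.30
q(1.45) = 2.10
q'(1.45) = 2.90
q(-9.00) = 81.00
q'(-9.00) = -18.00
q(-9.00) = 81.00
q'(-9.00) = -18.00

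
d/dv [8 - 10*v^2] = -20*v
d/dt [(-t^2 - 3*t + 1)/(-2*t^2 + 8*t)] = (-7*t^2/2 + t - 2)/(t^2*(t^2 - 8*t + 16))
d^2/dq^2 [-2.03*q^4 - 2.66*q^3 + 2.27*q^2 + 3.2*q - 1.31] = -24.36*q^2 - 15.96*q + 4.54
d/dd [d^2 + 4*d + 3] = 2*d + 4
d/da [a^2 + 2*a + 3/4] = 2*a + 2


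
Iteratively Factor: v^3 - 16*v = (v - 4)*(v^2 + 4*v) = v*(v - 4)*(v + 4)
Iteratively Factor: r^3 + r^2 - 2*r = (r - 1)*(r^2 + 2*r) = r*(r - 1)*(r + 2)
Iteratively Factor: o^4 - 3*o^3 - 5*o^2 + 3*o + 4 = (o + 1)*(o^3 - 4*o^2 - o + 4) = (o - 1)*(o + 1)*(o^2 - 3*o - 4) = (o - 4)*(o - 1)*(o + 1)*(o + 1)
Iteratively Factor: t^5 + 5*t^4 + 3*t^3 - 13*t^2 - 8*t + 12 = (t + 2)*(t^4 + 3*t^3 - 3*t^2 - 7*t + 6) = (t - 1)*(t + 2)*(t^3 + 4*t^2 + t - 6) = (t - 1)*(t + 2)*(t + 3)*(t^2 + t - 2) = (t - 1)^2*(t + 2)*(t + 3)*(t + 2)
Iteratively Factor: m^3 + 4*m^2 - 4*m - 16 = (m + 2)*(m^2 + 2*m - 8) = (m + 2)*(m + 4)*(m - 2)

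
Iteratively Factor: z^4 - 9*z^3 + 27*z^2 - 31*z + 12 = (z - 1)*(z^3 - 8*z^2 + 19*z - 12) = (z - 3)*(z - 1)*(z^2 - 5*z + 4) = (z - 4)*(z - 3)*(z - 1)*(z - 1)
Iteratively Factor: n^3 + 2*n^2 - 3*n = (n)*(n^2 + 2*n - 3) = n*(n - 1)*(n + 3)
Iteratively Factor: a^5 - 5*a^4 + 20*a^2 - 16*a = (a - 2)*(a^4 - 3*a^3 - 6*a^2 + 8*a) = (a - 2)*(a - 1)*(a^3 - 2*a^2 - 8*a) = (a - 4)*(a - 2)*(a - 1)*(a^2 + 2*a) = (a - 4)*(a - 2)*(a - 1)*(a + 2)*(a)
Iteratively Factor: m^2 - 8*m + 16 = (m - 4)*(m - 4)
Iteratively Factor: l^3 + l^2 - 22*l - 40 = (l - 5)*(l^2 + 6*l + 8) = (l - 5)*(l + 2)*(l + 4)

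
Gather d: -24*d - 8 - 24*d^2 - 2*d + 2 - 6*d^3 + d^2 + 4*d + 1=-6*d^3 - 23*d^2 - 22*d - 5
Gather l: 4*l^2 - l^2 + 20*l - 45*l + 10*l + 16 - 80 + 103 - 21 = 3*l^2 - 15*l + 18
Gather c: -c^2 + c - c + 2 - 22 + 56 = 36 - c^2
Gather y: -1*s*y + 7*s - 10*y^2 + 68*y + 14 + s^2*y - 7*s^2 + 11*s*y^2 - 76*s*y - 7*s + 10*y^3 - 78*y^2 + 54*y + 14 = -7*s^2 + 10*y^3 + y^2*(11*s - 88) + y*(s^2 - 77*s + 122) + 28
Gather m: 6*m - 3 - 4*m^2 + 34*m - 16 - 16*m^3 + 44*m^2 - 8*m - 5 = -16*m^3 + 40*m^2 + 32*m - 24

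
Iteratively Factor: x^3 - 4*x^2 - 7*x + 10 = (x + 2)*(x^2 - 6*x + 5) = (x - 1)*(x + 2)*(x - 5)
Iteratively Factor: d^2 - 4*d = (d - 4)*(d)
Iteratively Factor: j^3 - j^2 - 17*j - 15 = (j + 3)*(j^2 - 4*j - 5) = (j + 1)*(j + 3)*(j - 5)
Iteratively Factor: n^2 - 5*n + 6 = (n - 2)*(n - 3)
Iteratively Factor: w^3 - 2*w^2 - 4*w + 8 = (w - 2)*(w^2 - 4) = (w - 2)^2*(w + 2)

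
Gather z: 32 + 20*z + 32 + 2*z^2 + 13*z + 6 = 2*z^2 + 33*z + 70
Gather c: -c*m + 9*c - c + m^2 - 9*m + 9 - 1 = c*(8 - m) + m^2 - 9*m + 8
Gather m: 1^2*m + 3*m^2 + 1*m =3*m^2 + 2*m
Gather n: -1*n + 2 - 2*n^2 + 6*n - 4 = -2*n^2 + 5*n - 2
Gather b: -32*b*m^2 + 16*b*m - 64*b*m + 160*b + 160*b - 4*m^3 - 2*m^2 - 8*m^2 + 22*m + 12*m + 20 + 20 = b*(-32*m^2 - 48*m + 320) - 4*m^3 - 10*m^2 + 34*m + 40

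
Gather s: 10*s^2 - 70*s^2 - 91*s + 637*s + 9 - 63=-60*s^2 + 546*s - 54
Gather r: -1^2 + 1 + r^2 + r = r^2 + r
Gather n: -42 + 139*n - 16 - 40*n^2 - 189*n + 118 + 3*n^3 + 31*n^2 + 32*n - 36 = 3*n^3 - 9*n^2 - 18*n + 24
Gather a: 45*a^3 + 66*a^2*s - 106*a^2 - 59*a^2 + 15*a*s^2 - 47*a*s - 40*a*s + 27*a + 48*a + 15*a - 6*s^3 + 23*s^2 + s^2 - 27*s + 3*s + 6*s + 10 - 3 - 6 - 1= 45*a^3 + a^2*(66*s - 165) + a*(15*s^2 - 87*s + 90) - 6*s^3 + 24*s^2 - 18*s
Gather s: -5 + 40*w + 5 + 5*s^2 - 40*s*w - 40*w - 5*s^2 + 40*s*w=0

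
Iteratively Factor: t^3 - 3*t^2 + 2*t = (t)*(t^2 - 3*t + 2) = t*(t - 1)*(t - 2)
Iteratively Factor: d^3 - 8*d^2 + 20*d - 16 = (d - 4)*(d^2 - 4*d + 4) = (d - 4)*(d - 2)*(d - 2)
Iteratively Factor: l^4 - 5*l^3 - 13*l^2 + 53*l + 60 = (l - 4)*(l^3 - l^2 - 17*l - 15) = (l - 4)*(l + 1)*(l^2 - 2*l - 15) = (l - 4)*(l + 1)*(l + 3)*(l - 5)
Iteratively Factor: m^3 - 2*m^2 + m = (m)*(m^2 - 2*m + 1) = m*(m - 1)*(m - 1)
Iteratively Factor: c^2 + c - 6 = (c + 3)*(c - 2)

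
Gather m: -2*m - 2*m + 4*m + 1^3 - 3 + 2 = 0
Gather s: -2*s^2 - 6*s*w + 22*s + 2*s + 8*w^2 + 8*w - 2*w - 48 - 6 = -2*s^2 + s*(24 - 6*w) + 8*w^2 + 6*w - 54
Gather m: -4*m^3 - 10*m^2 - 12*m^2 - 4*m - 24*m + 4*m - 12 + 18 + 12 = -4*m^3 - 22*m^2 - 24*m + 18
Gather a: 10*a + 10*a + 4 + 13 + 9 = 20*a + 26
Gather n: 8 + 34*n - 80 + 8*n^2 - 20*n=8*n^2 + 14*n - 72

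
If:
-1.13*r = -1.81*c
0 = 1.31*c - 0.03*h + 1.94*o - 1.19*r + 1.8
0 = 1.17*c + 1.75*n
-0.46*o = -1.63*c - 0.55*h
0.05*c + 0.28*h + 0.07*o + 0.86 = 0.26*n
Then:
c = 1.09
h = -3.78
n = -0.73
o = -0.65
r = 1.75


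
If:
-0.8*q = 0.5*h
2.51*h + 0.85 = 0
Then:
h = -0.34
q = 0.21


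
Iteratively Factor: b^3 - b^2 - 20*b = (b - 5)*(b^2 + 4*b) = (b - 5)*(b + 4)*(b)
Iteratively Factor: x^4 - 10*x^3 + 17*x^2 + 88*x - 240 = (x + 3)*(x^3 - 13*x^2 + 56*x - 80) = (x - 4)*(x + 3)*(x^2 - 9*x + 20) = (x - 5)*(x - 4)*(x + 3)*(x - 4)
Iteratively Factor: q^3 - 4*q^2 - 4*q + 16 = (q - 2)*(q^2 - 2*q - 8) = (q - 4)*(q - 2)*(q + 2)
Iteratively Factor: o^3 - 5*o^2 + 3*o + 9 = (o + 1)*(o^2 - 6*o + 9) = (o - 3)*(o + 1)*(o - 3)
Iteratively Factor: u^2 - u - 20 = (u + 4)*(u - 5)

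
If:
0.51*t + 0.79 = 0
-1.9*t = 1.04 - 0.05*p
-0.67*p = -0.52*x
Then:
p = -38.06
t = -1.55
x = -49.04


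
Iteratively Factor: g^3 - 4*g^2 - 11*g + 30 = (g - 2)*(g^2 - 2*g - 15) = (g - 5)*(g - 2)*(g + 3)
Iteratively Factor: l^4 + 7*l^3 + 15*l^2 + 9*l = (l + 1)*(l^3 + 6*l^2 + 9*l) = (l + 1)*(l + 3)*(l^2 + 3*l) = l*(l + 1)*(l + 3)*(l + 3)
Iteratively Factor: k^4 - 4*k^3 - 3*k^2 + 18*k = (k)*(k^3 - 4*k^2 - 3*k + 18) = k*(k - 3)*(k^2 - k - 6) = k*(k - 3)*(k + 2)*(k - 3)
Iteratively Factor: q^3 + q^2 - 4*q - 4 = (q - 2)*(q^2 + 3*q + 2) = (q - 2)*(q + 2)*(q + 1)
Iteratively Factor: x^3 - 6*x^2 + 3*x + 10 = (x - 5)*(x^2 - x - 2) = (x - 5)*(x - 2)*(x + 1)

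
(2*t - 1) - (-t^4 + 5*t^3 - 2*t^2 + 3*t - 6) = t^4 - 5*t^3 + 2*t^2 - t + 5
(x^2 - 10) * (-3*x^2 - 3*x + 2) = -3*x^4 - 3*x^3 + 32*x^2 + 30*x - 20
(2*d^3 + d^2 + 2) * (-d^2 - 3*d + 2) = -2*d^5 - 7*d^4 + d^3 - 6*d + 4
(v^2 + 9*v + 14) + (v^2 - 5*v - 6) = 2*v^2 + 4*v + 8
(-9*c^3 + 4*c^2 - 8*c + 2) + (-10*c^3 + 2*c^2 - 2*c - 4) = -19*c^3 + 6*c^2 - 10*c - 2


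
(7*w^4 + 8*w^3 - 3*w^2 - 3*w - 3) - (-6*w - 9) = 7*w^4 + 8*w^3 - 3*w^2 + 3*w + 6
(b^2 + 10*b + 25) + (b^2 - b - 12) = 2*b^2 + 9*b + 13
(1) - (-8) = 9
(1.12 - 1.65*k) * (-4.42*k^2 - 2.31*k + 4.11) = 7.293*k^3 - 1.1389*k^2 - 9.3687*k + 4.6032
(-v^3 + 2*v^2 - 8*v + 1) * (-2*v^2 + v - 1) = 2*v^5 - 5*v^4 + 19*v^3 - 12*v^2 + 9*v - 1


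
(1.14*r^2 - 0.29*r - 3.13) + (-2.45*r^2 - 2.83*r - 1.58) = -1.31*r^2 - 3.12*r - 4.71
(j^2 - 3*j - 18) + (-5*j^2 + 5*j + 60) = -4*j^2 + 2*j + 42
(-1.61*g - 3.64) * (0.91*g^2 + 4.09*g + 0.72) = -1.4651*g^3 - 9.8973*g^2 - 16.0468*g - 2.6208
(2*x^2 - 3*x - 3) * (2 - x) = -2*x^3 + 7*x^2 - 3*x - 6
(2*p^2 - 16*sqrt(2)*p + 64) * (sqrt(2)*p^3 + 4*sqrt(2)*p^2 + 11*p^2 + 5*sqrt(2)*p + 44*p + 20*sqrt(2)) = 2*sqrt(2)*p^5 - 10*p^4 + 8*sqrt(2)*p^4 - 102*sqrt(2)*p^3 - 40*p^3 - 408*sqrt(2)*p^2 + 544*p^2 + 320*sqrt(2)*p + 2176*p + 1280*sqrt(2)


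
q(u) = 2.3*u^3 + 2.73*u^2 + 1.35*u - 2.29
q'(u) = 6.9*u^2 + 5.46*u + 1.35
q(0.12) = -2.08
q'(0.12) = 2.10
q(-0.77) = -2.76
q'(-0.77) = 1.24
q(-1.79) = -9.15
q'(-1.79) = 13.68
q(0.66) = 0.45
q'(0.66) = 7.96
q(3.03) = 90.85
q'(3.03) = 81.24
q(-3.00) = -43.87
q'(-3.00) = 47.07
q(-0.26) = -2.50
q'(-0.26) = 0.40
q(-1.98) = -12.11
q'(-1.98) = 17.59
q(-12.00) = -3599.77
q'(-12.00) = 929.43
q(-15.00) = -7170.79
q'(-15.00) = 1471.95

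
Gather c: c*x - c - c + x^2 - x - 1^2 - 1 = c*(x - 2) + x^2 - x - 2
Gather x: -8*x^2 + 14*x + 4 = -8*x^2 + 14*x + 4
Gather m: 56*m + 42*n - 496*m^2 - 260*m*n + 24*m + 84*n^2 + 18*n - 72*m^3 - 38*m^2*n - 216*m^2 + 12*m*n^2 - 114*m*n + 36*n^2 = -72*m^3 + m^2*(-38*n - 712) + m*(12*n^2 - 374*n + 80) + 120*n^2 + 60*n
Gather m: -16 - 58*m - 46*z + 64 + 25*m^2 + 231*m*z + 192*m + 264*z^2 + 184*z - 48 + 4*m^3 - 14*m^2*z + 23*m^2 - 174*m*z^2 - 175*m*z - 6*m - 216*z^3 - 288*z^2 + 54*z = 4*m^3 + m^2*(48 - 14*z) + m*(-174*z^2 + 56*z + 128) - 216*z^3 - 24*z^2 + 192*z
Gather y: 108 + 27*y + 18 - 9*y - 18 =18*y + 108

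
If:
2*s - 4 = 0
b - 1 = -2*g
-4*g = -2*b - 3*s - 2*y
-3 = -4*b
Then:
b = 3/4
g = 1/8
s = 2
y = -7/2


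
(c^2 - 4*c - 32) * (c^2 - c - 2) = c^4 - 5*c^3 - 30*c^2 + 40*c + 64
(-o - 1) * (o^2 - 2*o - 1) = -o^3 + o^2 + 3*o + 1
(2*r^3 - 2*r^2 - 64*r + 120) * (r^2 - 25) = 2*r^5 - 2*r^4 - 114*r^3 + 170*r^2 + 1600*r - 3000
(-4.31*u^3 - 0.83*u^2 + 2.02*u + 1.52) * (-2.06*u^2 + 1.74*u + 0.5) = 8.8786*u^5 - 5.7896*u^4 - 7.7604*u^3 - 0.0314000000000001*u^2 + 3.6548*u + 0.76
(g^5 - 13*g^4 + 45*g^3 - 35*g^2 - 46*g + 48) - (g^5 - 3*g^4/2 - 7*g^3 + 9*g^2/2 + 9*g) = -23*g^4/2 + 52*g^3 - 79*g^2/2 - 55*g + 48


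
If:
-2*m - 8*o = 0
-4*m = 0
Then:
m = 0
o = 0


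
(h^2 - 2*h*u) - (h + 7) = h^2 - 2*h*u - h - 7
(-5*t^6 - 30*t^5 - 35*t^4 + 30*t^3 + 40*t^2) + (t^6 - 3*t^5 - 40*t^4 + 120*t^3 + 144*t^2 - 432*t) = -4*t^6 - 33*t^5 - 75*t^4 + 150*t^3 + 184*t^2 - 432*t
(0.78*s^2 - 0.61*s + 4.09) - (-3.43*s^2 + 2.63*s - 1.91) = 4.21*s^2 - 3.24*s + 6.0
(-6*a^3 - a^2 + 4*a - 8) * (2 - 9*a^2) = 54*a^5 + 9*a^4 - 48*a^3 + 70*a^2 + 8*a - 16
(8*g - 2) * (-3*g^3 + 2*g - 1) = -24*g^4 + 6*g^3 + 16*g^2 - 12*g + 2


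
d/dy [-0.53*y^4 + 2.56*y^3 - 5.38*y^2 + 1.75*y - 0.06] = -2.12*y^3 + 7.68*y^2 - 10.76*y + 1.75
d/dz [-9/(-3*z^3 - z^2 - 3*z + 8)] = 9*(-9*z^2 - 2*z - 3)/(3*z^3 + z^2 + 3*z - 8)^2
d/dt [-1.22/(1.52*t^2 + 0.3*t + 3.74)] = (3.7088*t + 0.366)/(1.52*t^2 + 0.3*t + 3.74)^2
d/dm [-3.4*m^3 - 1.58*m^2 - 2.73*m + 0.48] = -10.2*m^2 - 3.16*m - 2.73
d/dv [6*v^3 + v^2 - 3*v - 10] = 18*v^2 + 2*v - 3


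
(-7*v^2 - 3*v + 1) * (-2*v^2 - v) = 14*v^4 + 13*v^3 + v^2 - v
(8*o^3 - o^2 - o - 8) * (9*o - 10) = 72*o^4 - 89*o^3 + o^2 - 62*o + 80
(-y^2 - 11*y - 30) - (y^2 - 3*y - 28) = -2*y^2 - 8*y - 2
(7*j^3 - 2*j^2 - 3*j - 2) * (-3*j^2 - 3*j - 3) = -21*j^5 - 15*j^4 - 6*j^3 + 21*j^2 + 15*j + 6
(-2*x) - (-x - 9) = 9 - x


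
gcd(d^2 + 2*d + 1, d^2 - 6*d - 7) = d + 1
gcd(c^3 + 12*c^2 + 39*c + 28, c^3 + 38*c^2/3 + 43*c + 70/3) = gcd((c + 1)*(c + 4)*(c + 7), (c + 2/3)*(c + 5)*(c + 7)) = c + 7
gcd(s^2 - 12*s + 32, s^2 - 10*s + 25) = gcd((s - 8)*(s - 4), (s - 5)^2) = 1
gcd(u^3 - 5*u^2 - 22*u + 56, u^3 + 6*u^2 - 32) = u^2 + 2*u - 8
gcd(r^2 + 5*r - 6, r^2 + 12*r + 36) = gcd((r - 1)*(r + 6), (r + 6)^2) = r + 6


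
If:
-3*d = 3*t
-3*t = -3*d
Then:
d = 0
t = 0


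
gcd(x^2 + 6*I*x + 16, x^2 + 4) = x - 2*I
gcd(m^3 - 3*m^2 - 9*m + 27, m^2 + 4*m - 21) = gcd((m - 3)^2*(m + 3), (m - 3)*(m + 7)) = m - 3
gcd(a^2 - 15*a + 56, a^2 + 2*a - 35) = 1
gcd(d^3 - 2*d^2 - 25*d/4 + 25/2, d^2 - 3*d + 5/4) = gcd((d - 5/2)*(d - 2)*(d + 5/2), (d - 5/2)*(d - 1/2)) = d - 5/2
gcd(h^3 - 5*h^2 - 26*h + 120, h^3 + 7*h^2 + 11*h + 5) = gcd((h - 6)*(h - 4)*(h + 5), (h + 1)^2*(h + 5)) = h + 5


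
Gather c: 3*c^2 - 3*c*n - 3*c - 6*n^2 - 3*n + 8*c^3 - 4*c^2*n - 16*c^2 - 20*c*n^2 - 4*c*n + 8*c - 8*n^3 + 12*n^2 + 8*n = 8*c^3 + c^2*(-4*n - 13) + c*(-20*n^2 - 7*n + 5) - 8*n^3 + 6*n^2 + 5*n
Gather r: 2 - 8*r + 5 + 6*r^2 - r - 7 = 6*r^2 - 9*r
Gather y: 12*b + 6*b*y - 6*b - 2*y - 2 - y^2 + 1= 6*b - y^2 + y*(6*b - 2) - 1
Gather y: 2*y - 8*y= -6*y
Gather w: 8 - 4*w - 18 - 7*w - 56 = -11*w - 66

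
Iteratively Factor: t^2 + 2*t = (t)*(t + 2)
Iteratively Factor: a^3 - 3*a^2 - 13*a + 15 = (a - 1)*(a^2 - 2*a - 15) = (a - 5)*(a - 1)*(a + 3)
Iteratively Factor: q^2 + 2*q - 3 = (q - 1)*(q + 3)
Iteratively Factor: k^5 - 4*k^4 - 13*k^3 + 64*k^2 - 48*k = (k - 4)*(k^4 - 13*k^2 + 12*k) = (k - 4)*(k - 3)*(k^3 + 3*k^2 - 4*k) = k*(k - 4)*(k - 3)*(k^2 + 3*k - 4) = k*(k - 4)*(k - 3)*(k - 1)*(k + 4)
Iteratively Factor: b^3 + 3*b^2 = (b + 3)*(b^2) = b*(b + 3)*(b)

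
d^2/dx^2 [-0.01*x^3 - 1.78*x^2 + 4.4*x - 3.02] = -0.06*x - 3.56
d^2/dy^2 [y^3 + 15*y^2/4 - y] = 6*y + 15/2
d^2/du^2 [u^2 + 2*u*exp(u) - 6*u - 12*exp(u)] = 2*u*exp(u) - 8*exp(u) + 2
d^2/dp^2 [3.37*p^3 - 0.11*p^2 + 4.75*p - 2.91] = 20.22*p - 0.22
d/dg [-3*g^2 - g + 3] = -6*g - 1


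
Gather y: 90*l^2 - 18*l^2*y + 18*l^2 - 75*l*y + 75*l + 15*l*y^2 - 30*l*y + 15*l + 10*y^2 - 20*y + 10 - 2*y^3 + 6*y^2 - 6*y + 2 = 108*l^2 + 90*l - 2*y^3 + y^2*(15*l + 16) + y*(-18*l^2 - 105*l - 26) + 12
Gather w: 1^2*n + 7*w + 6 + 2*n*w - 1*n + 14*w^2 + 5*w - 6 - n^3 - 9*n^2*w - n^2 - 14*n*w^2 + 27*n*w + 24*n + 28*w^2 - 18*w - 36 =-n^3 - n^2 + 24*n + w^2*(42 - 14*n) + w*(-9*n^2 + 29*n - 6) - 36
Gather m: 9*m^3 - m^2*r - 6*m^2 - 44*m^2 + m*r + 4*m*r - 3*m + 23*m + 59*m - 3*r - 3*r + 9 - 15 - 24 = 9*m^3 + m^2*(-r - 50) + m*(5*r + 79) - 6*r - 30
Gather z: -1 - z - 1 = -z - 2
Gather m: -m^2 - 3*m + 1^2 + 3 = -m^2 - 3*m + 4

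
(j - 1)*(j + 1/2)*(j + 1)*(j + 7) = j^4 + 15*j^3/2 + 5*j^2/2 - 15*j/2 - 7/2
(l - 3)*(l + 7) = l^2 + 4*l - 21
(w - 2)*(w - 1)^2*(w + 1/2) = w^4 - 7*w^3/2 + 3*w^2 + w/2 - 1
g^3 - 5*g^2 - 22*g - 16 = (g - 8)*(g + 1)*(g + 2)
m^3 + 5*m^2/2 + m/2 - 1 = (m - 1/2)*(m + 1)*(m + 2)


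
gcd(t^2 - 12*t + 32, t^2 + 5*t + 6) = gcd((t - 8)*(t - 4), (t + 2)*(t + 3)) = 1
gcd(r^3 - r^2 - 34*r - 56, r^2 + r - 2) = r + 2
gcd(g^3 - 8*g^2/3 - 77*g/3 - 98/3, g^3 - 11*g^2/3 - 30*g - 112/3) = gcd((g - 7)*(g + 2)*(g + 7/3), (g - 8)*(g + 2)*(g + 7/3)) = g^2 + 13*g/3 + 14/3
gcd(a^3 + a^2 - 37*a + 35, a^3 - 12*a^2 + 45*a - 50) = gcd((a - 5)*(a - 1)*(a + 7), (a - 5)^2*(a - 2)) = a - 5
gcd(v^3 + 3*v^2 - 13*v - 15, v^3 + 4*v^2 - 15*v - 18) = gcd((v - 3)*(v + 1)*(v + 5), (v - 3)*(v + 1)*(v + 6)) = v^2 - 2*v - 3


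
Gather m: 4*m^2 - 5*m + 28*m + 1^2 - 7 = 4*m^2 + 23*m - 6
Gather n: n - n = 0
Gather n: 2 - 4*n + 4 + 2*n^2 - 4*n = 2*n^2 - 8*n + 6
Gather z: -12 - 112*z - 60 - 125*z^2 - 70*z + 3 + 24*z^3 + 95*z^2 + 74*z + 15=24*z^3 - 30*z^2 - 108*z - 54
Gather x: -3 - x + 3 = -x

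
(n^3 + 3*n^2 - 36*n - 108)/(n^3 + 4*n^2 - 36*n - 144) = (n + 3)/(n + 4)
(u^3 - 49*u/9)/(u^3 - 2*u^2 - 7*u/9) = (3*u + 7)/(3*u + 1)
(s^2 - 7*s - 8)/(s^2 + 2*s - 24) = (s^2 - 7*s - 8)/(s^2 + 2*s - 24)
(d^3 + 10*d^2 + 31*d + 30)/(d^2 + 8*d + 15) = d + 2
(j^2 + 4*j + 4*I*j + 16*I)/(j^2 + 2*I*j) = (j^2 + 4*j*(1 + I) + 16*I)/(j*(j + 2*I))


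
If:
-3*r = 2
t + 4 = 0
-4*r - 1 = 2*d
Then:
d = 5/6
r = -2/3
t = -4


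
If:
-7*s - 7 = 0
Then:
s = -1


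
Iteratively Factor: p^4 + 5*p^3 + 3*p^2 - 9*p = (p + 3)*(p^3 + 2*p^2 - 3*p) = (p + 3)^2*(p^2 - p) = (p - 1)*(p + 3)^2*(p)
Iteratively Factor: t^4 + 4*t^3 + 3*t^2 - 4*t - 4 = (t - 1)*(t^3 + 5*t^2 + 8*t + 4) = (t - 1)*(t + 2)*(t^2 + 3*t + 2) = (t - 1)*(t + 1)*(t + 2)*(t + 2)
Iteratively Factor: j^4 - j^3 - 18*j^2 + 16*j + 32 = (j + 4)*(j^3 - 5*j^2 + 2*j + 8) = (j - 2)*(j + 4)*(j^2 - 3*j - 4) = (j - 2)*(j + 1)*(j + 4)*(j - 4)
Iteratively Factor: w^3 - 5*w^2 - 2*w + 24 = (w - 4)*(w^2 - w - 6) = (w - 4)*(w - 3)*(w + 2)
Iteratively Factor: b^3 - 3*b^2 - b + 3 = (b - 3)*(b^2 - 1) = (b - 3)*(b + 1)*(b - 1)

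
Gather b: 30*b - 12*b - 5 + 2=18*b - 3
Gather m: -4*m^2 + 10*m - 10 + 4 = -4*m^2 + 10*m - 6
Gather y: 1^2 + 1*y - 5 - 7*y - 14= -6*y - 18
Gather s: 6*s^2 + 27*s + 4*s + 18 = 6*s^2 + 31*s + 18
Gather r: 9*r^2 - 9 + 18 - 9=9*r^2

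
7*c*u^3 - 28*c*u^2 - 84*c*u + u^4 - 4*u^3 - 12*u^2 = u*(7*c + u)*(u - 6)*(u + 2)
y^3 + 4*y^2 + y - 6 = (y - 1)*(y + 2)*(y + 3)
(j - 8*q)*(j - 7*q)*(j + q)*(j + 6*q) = j^4 - 8*j^3*q - 43*j^2*q^2 + 302*j*q^3 + 336*q^4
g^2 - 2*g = g*(g - 2)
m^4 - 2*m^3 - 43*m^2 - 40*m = m*(m - 8)*(m + 1)*(m + 5)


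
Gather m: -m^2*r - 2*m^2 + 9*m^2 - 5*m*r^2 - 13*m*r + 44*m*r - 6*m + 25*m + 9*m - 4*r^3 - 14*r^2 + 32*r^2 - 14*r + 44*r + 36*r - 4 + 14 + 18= m^2*(7 - r) + m*(-5*r^2 + 31*r + 28) - 4*r^3 + 18*r^2 + 66*r + 28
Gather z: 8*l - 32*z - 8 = 8*l - 32*z - 8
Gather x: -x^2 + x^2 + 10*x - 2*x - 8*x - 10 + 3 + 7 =0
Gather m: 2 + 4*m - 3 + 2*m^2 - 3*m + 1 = 2*m^2 + m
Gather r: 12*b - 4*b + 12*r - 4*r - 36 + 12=8*b + 8*r - 24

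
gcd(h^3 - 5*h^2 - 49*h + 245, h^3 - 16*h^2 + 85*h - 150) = h - 5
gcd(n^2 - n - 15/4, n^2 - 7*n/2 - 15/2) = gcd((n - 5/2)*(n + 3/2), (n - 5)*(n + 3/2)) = n + 3/2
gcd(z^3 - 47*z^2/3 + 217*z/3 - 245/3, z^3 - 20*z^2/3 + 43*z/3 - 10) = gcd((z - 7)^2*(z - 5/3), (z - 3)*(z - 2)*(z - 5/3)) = z - 5/3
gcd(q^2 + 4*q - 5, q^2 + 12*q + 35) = q + 5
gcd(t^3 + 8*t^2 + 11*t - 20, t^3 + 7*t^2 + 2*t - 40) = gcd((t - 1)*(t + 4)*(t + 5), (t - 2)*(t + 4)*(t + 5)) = t^2 + 9*t + 20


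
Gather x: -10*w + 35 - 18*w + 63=98 - 28*w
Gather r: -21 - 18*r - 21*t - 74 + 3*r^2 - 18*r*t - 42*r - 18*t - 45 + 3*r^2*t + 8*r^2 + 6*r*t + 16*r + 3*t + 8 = r^2*(3*t + 11) + r*(-12*t - 44) - 36*t - 132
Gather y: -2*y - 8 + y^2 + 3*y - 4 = y^2 + y - 12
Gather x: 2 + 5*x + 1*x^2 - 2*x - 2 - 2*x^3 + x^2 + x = -2*x^3 + 2*x^2 + 4*x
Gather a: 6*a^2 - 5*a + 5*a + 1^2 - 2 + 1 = 6*a^2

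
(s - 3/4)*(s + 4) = s^2 + 13*s/4 - 3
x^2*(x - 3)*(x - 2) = x^4 - 5*x^3 + 6*x^2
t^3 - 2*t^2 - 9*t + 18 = (t - 3)*(t - 2)*(t + 3)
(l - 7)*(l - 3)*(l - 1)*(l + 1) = l^4 - 10*l^3 + 20*l^2 + 10*l - 21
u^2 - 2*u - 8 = (u - 4)*(u + 2)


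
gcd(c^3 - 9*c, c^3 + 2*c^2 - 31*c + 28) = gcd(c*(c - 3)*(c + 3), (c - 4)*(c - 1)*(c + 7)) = 1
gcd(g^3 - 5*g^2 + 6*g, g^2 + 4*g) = g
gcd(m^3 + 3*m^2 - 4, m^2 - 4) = m + 2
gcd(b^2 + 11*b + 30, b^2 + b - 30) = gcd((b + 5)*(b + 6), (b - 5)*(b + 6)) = b + 6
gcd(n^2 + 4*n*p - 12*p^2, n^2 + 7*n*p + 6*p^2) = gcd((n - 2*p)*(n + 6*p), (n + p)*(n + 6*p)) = n + 6*p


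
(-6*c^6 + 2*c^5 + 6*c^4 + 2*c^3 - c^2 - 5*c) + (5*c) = -6*c^6 + 2*c^5 + 6*c^4 + 2*c^3 - c^2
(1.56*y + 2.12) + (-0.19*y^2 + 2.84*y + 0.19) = -0.19*y^2 + 4.4*y + 2.31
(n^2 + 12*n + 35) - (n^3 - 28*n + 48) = -n^3 + n^2 + 40*n - 13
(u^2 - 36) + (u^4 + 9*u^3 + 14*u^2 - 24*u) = u^4 + 9*u^3 + 15*u^2 - 24*u - 36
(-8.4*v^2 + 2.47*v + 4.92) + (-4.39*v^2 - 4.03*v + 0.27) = -12.79*v^2 - 1.56*v + 5.19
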